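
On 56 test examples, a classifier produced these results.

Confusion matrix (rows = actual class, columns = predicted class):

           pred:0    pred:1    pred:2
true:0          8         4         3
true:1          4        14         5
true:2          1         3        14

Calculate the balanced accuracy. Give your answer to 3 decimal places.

0.640

Balanced accuracy = mean of per-class recall.
  0: recall = 8/15 = 0.5333
  1: recall = 14/23 = 0.6087
  2: recall = 14/18 = 0.7778
Mean = (0.5333 + 0.6087 + 0.7778) / 3 = 0.640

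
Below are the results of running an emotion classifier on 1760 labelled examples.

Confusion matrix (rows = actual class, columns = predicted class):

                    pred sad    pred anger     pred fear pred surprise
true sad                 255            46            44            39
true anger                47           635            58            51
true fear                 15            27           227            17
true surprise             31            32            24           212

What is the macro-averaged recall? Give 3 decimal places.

0.742

Per-class recall (TP/(TP+FN)):
  sad: TP=255, FN=46+44+39=129 → 255/384 = 0.6641
  anger: TP=635, FN=47+58+51=156 → 635/791 = 0.8028
  fear: TP=227, FN=15+27+17=59 → 227/286 = 0.7937
  surprise: TP=212, FN=31+32+24=87 → 212/299 = 0.7090
Macro-recall = mean = (0.6641 + 0.8028 + 0.7937 + 0.7090) / 4 = 0.742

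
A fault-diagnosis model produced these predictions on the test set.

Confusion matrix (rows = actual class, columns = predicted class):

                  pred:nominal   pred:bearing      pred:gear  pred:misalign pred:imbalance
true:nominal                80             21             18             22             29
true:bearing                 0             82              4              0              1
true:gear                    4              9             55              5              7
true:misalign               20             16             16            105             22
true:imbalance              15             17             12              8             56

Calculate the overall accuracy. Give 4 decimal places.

0.6058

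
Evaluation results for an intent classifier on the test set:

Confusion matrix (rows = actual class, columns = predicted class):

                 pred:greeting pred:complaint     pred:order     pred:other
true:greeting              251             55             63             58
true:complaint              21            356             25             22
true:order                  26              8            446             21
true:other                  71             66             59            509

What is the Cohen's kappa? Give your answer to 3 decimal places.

Observed agreement pₒ = trace/N = 1562/2057 = 0.7594
Expected agreement pₑ = Σ (rowᵢ·colᵢ)/N² = (427·369 + 424·485 + 501·593 + 705·610)/2057² = 0.2577
κ = (pₒ − pₑ)/(1 − pₑ) = (0.7594 − 0.2577)/(1 − 0.2577) = 0.676

0.676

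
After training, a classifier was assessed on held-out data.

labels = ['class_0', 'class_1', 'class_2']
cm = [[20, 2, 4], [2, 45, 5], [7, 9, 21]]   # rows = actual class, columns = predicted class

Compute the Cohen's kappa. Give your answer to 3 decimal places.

0.605

Observed agreement pₒ = trace/N = 86/115 = 0.7478
Expected agreement pₑ = Σ (rowᵢ·colᵢ)/N² = (26·29 + 52·56 + 37·30)/115² = 0.3611
κ = (pₒ − pₑ)/(1 − pₑ) = (0.7478 − 0.3611)/(1 − 0.3611) = 0.605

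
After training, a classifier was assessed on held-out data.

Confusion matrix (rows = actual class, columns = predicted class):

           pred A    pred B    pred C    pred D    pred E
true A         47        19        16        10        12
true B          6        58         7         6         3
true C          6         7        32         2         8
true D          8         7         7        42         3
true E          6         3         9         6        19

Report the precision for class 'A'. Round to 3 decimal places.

precision = TP/(TP+FP).
A: TP=47, FP=6+6+8+6=26 → 47/73 = 0.6438

0.644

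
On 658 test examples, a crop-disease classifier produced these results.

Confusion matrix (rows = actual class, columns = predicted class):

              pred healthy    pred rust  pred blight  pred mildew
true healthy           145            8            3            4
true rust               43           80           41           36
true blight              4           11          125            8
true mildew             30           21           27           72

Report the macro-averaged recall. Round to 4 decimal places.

0.6577

Per-class recall (TP/(TP+FN)):
  healthy: TP=145, FN=8+3+4=15 → 145/160 = 0.90625
  rust: TP=80, FN=43+41+36=120 → 80/200 = 0.40000
  blight: TP=125, FN=4+11+8=23 → 125/148 = 0.84459
  mildew: TP=72, FN=30+21+27=78 → 72/150 = 0.48000
Macro-recall = mean = (0.90625 + 0.40000 + 0.84459 + 0.48000) / 4 = 0.6577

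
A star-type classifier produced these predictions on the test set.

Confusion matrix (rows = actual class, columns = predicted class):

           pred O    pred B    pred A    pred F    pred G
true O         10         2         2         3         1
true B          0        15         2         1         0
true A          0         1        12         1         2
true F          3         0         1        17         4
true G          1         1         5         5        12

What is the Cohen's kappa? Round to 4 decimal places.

0.5649

Observed agreement pₒ = trace/N = 66/101 = 0.65347
Expected agreement pₑ = Σ (rowᵢ·colᵢ)/N² = (18·14 + 18·19 + 16·22 + 25·27 + 24·19)/101² = 0.20361
κ = (pₒ − pₑ)/(1 − pₑ) = (0.65347 − 0.20361)/(1 − 0.20361) = 0.5649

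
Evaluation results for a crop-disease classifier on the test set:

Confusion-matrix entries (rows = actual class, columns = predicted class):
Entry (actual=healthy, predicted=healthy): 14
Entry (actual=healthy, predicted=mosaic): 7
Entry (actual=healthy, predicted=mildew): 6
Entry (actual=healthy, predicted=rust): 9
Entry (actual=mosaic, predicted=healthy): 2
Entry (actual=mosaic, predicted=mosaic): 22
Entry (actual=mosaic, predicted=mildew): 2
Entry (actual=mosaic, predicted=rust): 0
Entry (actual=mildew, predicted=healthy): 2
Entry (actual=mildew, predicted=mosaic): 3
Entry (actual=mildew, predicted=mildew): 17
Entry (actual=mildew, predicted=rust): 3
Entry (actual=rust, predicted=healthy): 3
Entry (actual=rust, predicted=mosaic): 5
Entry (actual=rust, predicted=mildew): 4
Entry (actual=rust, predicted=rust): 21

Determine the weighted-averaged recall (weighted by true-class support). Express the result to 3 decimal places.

Per-class recall (TP/(TP+FN)):
  healthy: TP=14, FN=7+6+9=22 → 14/36 = 0.3889
  mosaic: TP=22, FN=2+2+0=4 → 22/26 = 0.8462
  mildew: TP=17, FN=2+3+3=8 → 17/25 = 0.6800
  rust: TP=21, FN=3+5+4=12 → 21/33 = 0.6364
Weighted-recall = Σ (supportᵢ/N)·recallᵢ with N=120: (36/120)·0.3889 + (26/120)·0.8462 + (25/120)·0.6800 + (33/120)·0.6364 = 0.617

0.617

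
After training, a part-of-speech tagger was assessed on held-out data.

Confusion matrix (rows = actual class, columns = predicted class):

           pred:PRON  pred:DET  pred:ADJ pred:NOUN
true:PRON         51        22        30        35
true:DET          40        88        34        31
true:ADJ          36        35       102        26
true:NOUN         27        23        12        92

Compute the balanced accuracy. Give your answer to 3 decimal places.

0.484

Balanced accuracy = mean of per-class recall.
  PRON: recall = 51/138 = 0.3696
  DET: recall = 88/193 = 0.4560
  ADJ: recall = 102/199 = 0.5126
  NOUN: recall = 92/154 = 0.5974
Mean = (0.3696 + 0.4560 + 0.5126 + 0.5974) / 4 = 0.484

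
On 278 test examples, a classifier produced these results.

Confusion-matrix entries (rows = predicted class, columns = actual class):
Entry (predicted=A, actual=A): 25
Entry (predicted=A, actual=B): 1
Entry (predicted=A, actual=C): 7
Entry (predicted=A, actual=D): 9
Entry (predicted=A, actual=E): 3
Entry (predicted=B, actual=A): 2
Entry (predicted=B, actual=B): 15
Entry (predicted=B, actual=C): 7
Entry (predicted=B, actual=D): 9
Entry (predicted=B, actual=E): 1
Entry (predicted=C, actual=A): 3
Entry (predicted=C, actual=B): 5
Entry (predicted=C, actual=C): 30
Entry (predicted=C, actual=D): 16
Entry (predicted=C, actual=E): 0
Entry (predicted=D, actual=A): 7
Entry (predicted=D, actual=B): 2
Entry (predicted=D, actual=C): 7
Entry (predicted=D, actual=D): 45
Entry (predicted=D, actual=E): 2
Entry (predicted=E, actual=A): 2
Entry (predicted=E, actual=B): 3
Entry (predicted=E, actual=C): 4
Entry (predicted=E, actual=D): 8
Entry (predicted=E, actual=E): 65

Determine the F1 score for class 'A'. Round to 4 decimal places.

0.5952

F1 score = 2·TP/(2·TP+FP+FN).
A: TP=25, FP=1+7+9+3=20, FN=2+3+7+2=14 → 50/84 = 0.59524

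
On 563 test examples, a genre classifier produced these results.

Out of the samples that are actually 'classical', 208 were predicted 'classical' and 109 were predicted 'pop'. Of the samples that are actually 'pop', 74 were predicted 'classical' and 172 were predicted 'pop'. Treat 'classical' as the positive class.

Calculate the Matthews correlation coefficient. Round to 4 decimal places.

MCC = (TP·TN − FP·FN) / √((TP+FP)(TP+FN)(TN+FP)(TN+FN))
Numerator = 208·172 − 74·109 = 27710
Denominator = √(282·317·246·281) = √6179449644 = 78609.4755
MCC = 27710 / 78609.4755 = 0.3525

0.3525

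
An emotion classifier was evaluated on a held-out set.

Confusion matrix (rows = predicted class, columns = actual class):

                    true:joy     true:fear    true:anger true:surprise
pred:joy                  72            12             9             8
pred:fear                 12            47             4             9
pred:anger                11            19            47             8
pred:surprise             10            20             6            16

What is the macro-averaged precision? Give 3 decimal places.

Per-class precision (TP/(TP+FP)):
  joy: TP=72, FP=12+9+8=29 → 72/101 = 0.7129
  fear: TP=47, FP=12+4+9=25 → 47/72 = 0.6528
  anger: TP=47, FP=11+19+8=38 → 47/85 = 0.5529
  surprise: TP=16, FP=10+20+6=36 → 16/52 = 0.3077
Macro-precision = mean = (0.7129 + 0.6528 + 0.5529 + 0.3077) / 4 = 0.557

0.557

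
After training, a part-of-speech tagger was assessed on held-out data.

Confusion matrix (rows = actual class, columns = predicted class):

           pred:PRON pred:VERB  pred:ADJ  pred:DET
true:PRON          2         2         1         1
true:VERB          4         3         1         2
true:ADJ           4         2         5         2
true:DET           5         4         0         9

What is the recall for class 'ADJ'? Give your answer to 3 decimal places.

Treat 'ADJ' as positive and all other classes as negative.
recall = TP/(TP+FN).
ADJ: TP=5, FN=4+2+2=8 → 5/13 = 0.3846

0.385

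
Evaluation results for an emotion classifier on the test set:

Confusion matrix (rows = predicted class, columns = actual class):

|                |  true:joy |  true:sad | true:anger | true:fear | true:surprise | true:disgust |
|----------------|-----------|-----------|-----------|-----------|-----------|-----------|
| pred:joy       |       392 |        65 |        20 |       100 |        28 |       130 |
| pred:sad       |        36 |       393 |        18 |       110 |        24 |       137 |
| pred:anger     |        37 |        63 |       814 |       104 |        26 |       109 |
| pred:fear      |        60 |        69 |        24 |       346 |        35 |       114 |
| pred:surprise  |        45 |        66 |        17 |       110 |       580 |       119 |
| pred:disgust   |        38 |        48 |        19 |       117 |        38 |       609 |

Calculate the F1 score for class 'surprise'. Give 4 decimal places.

0.6954

F1 score = 2·TP/(2·TP+FP+FN).
surprise: TP=580, FP=45+66+17+110+119=357, FN=28+24+26+35+38=151 → 1160/1668 = 0.69544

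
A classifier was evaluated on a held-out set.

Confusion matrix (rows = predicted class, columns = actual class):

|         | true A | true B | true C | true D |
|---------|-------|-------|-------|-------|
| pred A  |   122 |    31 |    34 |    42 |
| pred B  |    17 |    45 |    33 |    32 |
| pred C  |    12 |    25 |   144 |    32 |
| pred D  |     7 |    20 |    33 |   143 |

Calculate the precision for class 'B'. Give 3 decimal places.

0.354

precision = TP/(TP+FP).
B: TP=45, FP=17+33+32=82 → 45/127 = 0.3543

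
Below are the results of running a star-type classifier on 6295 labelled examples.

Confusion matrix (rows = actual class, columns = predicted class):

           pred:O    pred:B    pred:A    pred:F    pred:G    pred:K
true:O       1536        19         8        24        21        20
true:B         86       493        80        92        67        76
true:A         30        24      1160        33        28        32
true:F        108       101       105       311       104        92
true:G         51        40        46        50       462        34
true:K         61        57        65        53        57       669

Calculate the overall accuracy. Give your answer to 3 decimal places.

0.736

Accuracy = trace / total = (1536+493+1160+311+462+669=4631) / 6295 = 4631/6295 = 0.736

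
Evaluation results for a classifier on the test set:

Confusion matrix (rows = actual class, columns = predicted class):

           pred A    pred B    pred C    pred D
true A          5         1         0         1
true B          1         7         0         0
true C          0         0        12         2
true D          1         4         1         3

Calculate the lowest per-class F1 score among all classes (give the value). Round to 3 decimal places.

0.400

Per-class F1 score (2·TP/(2·TP+FP+FN)):
  A: TP=5, FP=1+0+1=2, FN=1+0+1=2 → 10/14 = 0.7143
  B: TP=7, FP=1+0+4=5, FN=1+0+0=1 → 14/20 = 0.7000
  C: TP=12, FP=0+0+1=1, FN=0+0+2=2 → 24/27 = 0.8889
  D: TP=3, FP=1+0+2=3, FN=1+4+1=6 → 6/15 = 0.4000
Lowest is class 'D' with F1 score = 0.400.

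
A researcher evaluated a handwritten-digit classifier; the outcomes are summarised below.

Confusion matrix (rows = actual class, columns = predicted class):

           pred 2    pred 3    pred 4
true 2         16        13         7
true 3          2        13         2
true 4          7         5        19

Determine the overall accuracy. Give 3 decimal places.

0.571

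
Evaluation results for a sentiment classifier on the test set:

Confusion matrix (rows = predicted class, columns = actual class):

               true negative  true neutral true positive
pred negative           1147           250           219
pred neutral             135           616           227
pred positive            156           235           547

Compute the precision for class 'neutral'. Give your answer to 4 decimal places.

0.6299

precision = TP/(TP+FP).
neutral: TP=616, FP=135+227=362 → 616/978 = 0.62986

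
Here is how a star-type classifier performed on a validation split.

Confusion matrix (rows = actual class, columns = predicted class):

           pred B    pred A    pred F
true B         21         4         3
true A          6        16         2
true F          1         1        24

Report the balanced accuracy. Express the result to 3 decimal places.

Balanced accuracy = mean of per-class recall.
  B: recall = 21/28 = 0.7500
  A: recall = 16/24 = 0.6667
  F: recall = 24/26 = 0.9231
Mean = (0.7500 + 0.6667 + 0.9231) / 3 = 0.780

0.780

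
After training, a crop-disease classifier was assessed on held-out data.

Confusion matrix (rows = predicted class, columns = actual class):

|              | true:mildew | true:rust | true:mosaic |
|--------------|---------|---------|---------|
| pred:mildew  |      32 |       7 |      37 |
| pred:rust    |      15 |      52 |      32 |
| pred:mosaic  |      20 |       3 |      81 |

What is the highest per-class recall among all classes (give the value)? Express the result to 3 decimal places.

0.839

Per-class recall (TP/(TP+FN)):
  mildew: TP=32, FN=15+20=35 → 32/67 = 0.4776
  rust: TP=52, FN=7+3=10 → 52/62 = 0.8387
  mosaic: TP=81, FN=37+32=69 → 81/150 = 0.5400
Highest is class 'rust' with recall = 0.839.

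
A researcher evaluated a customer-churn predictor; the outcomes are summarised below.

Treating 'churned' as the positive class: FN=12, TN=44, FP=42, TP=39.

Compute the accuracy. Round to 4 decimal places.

0.6058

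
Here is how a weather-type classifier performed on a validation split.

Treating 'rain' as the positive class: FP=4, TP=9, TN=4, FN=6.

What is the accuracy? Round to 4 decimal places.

Accuracy = (TP+TN)/N = (9+4)/23 = 0.5652

0.5652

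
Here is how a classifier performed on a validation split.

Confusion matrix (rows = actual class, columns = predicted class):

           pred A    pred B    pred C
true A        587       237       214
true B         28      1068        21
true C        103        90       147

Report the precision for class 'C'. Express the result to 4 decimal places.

0.3848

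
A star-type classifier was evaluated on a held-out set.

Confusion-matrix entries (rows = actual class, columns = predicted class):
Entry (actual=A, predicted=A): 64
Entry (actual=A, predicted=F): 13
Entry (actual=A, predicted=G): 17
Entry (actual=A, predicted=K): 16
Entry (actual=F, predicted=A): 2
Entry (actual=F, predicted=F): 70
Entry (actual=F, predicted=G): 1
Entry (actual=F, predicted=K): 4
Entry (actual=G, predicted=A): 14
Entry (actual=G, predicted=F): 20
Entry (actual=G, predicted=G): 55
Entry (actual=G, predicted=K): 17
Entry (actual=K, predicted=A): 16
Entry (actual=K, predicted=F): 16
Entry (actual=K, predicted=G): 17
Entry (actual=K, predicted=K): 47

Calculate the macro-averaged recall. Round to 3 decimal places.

0.625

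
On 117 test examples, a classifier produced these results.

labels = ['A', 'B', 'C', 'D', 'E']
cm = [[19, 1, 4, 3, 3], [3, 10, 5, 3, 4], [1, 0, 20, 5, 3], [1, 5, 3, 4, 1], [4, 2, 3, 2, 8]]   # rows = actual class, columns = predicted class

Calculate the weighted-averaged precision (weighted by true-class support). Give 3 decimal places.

0.531

Per-class precision (TP/(TP+FP)):
  A: TP=19, FP=3+1+1+4=9 → 19/28 = 0.6786
  B: TP=10, FP=1+0+5+2=8 → 10/18 = 0.5556
  C: TP=20, FP=4+5+3+3=15 → 20/35 = 0.5714
  D: TP=4, FP=3+3+5+2=13 → 4/17 = 0.2353
  E: TP=8, FP=3+4+3+1=11 → 8/19 = 0.4211
Weighted-precision = Σ (supportᵢ/N)·precisionᵢ with N=117: (30/117)·0.6786 + (25/117)·0.5556 + (29/117)·0.5714 + (14/117)·0.2353 + (19/117)·0.4211 = 0.531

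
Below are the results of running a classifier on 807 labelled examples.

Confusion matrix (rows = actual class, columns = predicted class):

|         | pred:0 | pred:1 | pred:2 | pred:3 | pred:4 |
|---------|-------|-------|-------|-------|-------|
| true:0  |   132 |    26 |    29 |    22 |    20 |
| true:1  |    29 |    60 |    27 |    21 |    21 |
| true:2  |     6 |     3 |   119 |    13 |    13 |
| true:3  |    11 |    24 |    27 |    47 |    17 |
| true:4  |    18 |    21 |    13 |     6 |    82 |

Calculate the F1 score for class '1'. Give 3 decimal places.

One-vs-rest for '1': TP = diagonal; FP = other classes predicted '1'; FN = '1' predicted as other.
F1 score = 2·TP/(2·TP+FP+FN).
1: TP=60, FP=26+3+24+21=74, FN=29+27+21+21=98 → 120/292 = 0.4110

0.411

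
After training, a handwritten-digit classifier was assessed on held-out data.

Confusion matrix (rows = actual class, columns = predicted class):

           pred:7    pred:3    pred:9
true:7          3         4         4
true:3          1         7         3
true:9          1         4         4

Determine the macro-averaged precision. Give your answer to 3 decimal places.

Per-class precision (TP/(TP+FP)):
  7: TP=3, FP=1+1=2 → 3/5 = 0.6000
  3: TP=7, FP=4+4=8 → 7/15 = 0.4667
  9: TP=4, FP=4+3=7 → 4/11 = 0.3636
Macro-precision = mean = (0.6000 + 0.4667 + 0.3636) / 3 = 0.477

0.477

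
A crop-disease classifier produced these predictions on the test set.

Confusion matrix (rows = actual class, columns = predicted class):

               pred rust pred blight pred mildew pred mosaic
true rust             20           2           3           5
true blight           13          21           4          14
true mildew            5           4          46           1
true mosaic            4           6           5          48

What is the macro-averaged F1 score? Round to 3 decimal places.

Per-class F1 score (2·TP/(2·TP+FP+FN)):
  rust: TP=20, FP=13+5+4=22, FN=2+3+5=10 → 40/72 = 0.5556
  blight: TP=21, FP=2+4+6=12, FN=13+4+14=31 → 42/85 = 0.4941
  mildew: TP=46, FP=3+4+5=12, FN=5+4+1=10 → 92/114 = 0.8070
  mosaic: TP=48, FP=5+14+1=20, FN=4+6+5=15 → 96/131 = 0.7328
Macro-F1 score = mean = (0.5556 + 0.4941 + 0.8070 + 0.7328) / 4 = 0.647

0.647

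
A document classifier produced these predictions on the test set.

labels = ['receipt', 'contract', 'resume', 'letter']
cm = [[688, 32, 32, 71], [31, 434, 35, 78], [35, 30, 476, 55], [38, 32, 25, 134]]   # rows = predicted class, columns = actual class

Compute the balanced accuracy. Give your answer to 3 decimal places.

Balanced accuracy = mean of per-class recall.
  receipt: recall = 688/792 = 0.8687
  contract: recall = 434/528 = 0.8220
  resume: recall = 476/568 = 0.8380
  letter: recall = 134/338 = 0.3964
Mean = (0.8687 + 0.8220 + 0.8380 + 0.3964) / 4 = 0.731

0.731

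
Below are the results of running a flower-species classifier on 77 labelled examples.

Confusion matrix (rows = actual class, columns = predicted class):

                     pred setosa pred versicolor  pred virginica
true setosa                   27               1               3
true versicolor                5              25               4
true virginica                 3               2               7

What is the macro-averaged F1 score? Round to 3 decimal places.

Per-class F1 score (2·TP/(2·TP+FP+FN)):
  setosa: TP=27, FP=5+3=8, FN=1+3=4 → 54/66 = 0.8182
  versicolor: TP=25, FP=1+2=3, FN=5+4=9 → 50/62 = 0.8065
  virginica: TP=7, FP=3+4=7, FN=3+2=5 → 14/26 = 0.5385
Macro-F1 score = mean = (0.8182 + 0.8065 + 0.5385) / 3 = 0.721

0.721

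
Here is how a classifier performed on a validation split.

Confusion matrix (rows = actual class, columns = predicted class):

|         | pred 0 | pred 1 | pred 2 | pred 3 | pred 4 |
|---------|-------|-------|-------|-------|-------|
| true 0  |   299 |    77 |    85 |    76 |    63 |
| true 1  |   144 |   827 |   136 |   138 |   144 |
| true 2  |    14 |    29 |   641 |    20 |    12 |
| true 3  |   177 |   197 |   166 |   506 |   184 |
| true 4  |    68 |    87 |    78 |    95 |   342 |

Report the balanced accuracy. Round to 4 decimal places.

Balanced accuracy = mean of per-class recall.
  0: recall = 299/600 = 0.49833
  1: recall = 827/1389 = 0.59539
  2: recall = 641/716 = 0.89525
  3: recall = 506/1230 = 0.41138
  4: recall = 342/670 = 0.51045
Mean = (0.49833 + 0.59539 + 0.89525 + 0.41138 + 0.51045) / 5 = 0.5822

0.5822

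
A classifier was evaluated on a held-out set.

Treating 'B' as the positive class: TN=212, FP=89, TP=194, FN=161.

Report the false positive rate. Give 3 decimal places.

0.296

FPR = FP/(FP+TN) = 89/(89+212) = 0.296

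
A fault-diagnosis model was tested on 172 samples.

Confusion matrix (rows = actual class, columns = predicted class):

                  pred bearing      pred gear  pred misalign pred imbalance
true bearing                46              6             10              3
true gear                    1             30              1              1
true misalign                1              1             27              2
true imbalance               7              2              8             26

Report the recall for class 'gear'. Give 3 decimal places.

0.909

recall = TP/(TP+FN).
gear: TP=30, FN=1+1+1=3 → 30/33 = 0.9091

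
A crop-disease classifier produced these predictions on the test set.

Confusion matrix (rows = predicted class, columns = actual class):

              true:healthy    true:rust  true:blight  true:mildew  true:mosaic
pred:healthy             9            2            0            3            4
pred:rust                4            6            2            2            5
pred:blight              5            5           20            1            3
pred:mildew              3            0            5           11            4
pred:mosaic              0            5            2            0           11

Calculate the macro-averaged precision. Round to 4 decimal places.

Per-class precision (TP/(TP+FP)):
  healthy: TP=9, FP=2+0+3+4=9 → 9/18 = 0.50000
  rust: TP=6, FP=4+2+2+5=13 → 6/19 = 0.31579
  blight: TP=20, FP=5+5+1+3=14 → 20/34 = 0.58824
  mildew: TP=11, FP=3+0+5+4=12 → 11/23 = 0.47826
  mosaic: TP=11, FP=0+5+2+0=7 → 11/18 = 0.61111
Macro-precision = mean = (0.50000 + 0.31579 + 0.58824 + 0.47826 + 0.61111) / 5 = 0.4987

0.4987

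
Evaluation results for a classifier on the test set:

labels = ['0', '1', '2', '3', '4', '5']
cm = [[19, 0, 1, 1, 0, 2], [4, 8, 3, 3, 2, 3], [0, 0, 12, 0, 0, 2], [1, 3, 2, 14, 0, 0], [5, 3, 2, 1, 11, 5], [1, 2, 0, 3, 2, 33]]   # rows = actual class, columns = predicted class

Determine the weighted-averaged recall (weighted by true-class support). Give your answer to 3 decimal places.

Per-class recall (TP/(TP+FN)):
  0: TP=19, FN=0+1+1+0+2=4 → 19/23 = 0.8261
  1: TP=8, FN=4+3+3+2+3=15 → 8/23 = 0.3478
  2: TP=12, FN=0+0+0+0+2=2 → 12/14 = 0.8571
  3: TP=14, FN=1+3+2+0+0=6 → 14/20 = 0.7000
  4: TP=11, FN=5+3+2+1+5=16 → 11/27 = 0.4074
  5: TP=33, FN=1+2+0+3+2=8 → 33/41 = 0.8049
Weighted-recall = Σ (supportᵢ/N)·recallᵢ with N=148: (23/148)·0.8261 + (23/148)·0.3478 + (14/148)·0.8571 + (20/148)·0.7000 + (27/148)·0.4074 + (41/148)·0.8049 = 0.655

0.655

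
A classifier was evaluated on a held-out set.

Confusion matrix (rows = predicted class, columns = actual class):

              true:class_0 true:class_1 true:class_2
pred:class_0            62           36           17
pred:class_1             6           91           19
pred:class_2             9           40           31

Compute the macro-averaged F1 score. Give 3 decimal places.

0.570

Per-class F1 score (2·TP/(2·TP+FP+FN)):
  class_0: TP=62, FP=36+17=53, FN=6+9=15 → 124/192 = 0.6458
  class_1: TP=91, FP=6+19=25, FN=36+40=76 → 182/283 = 0.6431
  class_2: TP=31, FP=9+40=49, FN=17+19=36 → 62/147 = 0.4218
Macro-F1 score = mean = (0.6458 + 0.6431 + 0.4218) / 3 = 0.570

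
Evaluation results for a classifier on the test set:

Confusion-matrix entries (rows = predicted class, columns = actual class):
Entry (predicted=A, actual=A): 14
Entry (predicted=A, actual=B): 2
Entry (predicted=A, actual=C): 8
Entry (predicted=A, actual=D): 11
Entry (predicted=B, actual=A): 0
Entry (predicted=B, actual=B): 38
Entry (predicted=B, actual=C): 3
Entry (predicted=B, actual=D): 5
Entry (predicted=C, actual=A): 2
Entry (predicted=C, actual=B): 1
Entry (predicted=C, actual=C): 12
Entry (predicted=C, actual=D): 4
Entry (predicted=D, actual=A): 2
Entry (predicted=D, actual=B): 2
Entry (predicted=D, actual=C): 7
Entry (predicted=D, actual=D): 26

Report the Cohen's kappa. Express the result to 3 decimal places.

0.536

Observed agreement pₒ = trace/N = 90/137 = 0.6569
Expected agreement pₑ = Σ (rowᵢ·colᵢ)/N² = (18·35 + 43·46 + 30·19 + 46·37)/137² = 0.2600
κ = (pₒ − pₑ)/(1 − pₑ) = (0.6569 − 0.2600)/(1 − 0.2600) = 0.536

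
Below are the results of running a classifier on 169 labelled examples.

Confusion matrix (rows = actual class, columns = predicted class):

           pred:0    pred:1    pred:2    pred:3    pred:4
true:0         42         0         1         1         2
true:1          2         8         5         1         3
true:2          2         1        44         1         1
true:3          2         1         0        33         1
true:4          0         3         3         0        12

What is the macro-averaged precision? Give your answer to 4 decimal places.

Per-class precision (TP/(TP+FP)):
  0: TP=42, FP=2+2+2+0=6 → 42/48 = 0.87500
  1: TP=8, FP=0+1+1+3=5 → 8/13 = 0.61538
  2: TP=44, FP=1+5+0+3=9 → 44/53 = 0.83019
  3: TP=33, FP=1+1+1+0=3 → 33/36 = 0.91667
  4: TP=12, FP=2+3+1+1=7 → 12/19 = 0.63158
Macro-precision = mean = (0.87500 + 0.61538 + 0.83019 + 0.91667 + 0.63158) / 5 = 0.7738

0.7738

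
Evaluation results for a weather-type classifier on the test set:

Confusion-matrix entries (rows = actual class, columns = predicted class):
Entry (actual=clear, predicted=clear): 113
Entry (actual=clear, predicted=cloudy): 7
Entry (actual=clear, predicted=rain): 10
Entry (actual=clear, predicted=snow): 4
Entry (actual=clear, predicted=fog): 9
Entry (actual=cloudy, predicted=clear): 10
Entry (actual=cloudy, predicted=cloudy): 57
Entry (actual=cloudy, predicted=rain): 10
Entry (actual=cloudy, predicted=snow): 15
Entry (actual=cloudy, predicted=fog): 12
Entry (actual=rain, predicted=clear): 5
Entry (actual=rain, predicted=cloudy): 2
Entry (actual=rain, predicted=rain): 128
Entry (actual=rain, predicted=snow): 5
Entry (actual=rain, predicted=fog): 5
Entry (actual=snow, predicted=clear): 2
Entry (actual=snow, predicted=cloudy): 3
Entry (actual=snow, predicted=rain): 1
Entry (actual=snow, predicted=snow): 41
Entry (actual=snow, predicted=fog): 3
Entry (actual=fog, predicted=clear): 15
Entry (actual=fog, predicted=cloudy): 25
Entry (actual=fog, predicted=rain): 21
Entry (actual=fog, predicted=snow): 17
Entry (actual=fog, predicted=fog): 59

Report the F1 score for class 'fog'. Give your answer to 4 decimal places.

0.5244

Take TP from the diagonal, FP from the rest of the 'fog' prediction marginal, FN from the rest of the 'fog' actual marginal.
F1 score = 2·TP/(2·TP+FP+FN).
fog: TP=59, FP=9+12+5+3=29, FN=15+25+21+17=78 → 118/225 = 0.52444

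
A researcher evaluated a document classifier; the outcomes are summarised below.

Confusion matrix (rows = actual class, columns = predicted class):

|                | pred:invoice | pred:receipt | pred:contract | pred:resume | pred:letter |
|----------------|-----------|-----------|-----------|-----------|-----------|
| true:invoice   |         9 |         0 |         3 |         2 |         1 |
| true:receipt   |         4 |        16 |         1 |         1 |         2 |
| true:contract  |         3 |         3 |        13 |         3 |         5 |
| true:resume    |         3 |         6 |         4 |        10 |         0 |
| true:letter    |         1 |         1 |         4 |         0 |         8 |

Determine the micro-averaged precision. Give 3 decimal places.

Micro-averaging pools counts across classes: ΣTP=56, ΣFP=47, ΣFN=47.
Micro-precision = TP/(TP+FP) on pooled counts = 0.544 (equals overall accuracy in single-label multiclass).

0.544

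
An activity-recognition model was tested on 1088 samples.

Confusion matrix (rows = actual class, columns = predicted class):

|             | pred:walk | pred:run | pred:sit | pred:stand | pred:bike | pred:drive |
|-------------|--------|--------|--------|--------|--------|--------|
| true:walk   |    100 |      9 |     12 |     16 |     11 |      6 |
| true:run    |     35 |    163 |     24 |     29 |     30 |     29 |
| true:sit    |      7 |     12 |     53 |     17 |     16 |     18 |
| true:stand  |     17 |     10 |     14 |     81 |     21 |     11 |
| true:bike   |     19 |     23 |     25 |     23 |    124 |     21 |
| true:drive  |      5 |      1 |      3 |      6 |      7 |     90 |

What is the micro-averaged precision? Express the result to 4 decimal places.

Micro-averaging pools counts across classes: ΣTP=611, ΣFP=477, ΣFN=477.
Micro-precision = TP/(TP+FP) on pooled counts = 0.5616 (equals overall accuracy in single-label multiclass).

0.5616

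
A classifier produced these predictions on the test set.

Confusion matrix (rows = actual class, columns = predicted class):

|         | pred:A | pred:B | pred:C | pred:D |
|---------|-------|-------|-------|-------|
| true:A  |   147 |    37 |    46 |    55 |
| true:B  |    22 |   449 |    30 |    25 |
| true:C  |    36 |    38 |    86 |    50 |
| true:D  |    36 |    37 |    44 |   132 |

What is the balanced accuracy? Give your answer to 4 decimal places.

0.5773

Balanced accuracy = mean of per-class recall.
  A: recall = 147/285 = 0.51579
  B: recall = 449/526 = 0.85361
  C: recall = 86/210 = 0.40952
  D: recall = 132/249 = 0.53012
Mean = (0.51579 + 0.85361 + 0.40952 + 0.53012) / 4 = 0.5773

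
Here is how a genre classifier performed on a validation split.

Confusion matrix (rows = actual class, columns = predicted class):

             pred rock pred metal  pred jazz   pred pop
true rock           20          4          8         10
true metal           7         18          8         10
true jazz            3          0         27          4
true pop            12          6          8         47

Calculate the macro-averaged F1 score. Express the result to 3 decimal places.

0.568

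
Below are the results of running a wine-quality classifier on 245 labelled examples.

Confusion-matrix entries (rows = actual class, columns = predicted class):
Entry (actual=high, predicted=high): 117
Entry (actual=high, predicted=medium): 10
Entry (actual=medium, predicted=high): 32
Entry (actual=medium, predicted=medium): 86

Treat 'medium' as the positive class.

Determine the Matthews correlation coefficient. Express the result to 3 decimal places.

0.665

MCC = (TP·TN − FP·FN) / √((TP+FP)(TP+FN)(TN+FP)(TN+FN))
Numerator = 86·117 − 10·32 = 9742
Denominator = √(96·118·127·149) = √214359744 = 14641.0295
MCC = 9742 / 14641.0295 = 0.665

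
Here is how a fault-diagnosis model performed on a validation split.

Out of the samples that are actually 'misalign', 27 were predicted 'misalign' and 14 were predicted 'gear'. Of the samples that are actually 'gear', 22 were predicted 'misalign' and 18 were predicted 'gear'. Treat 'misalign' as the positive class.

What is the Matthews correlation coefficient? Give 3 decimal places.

MCC = (TP·TN − FP·FN) / √((TP+FP)(TP+FN)(TN+FP)(TN+FN))
Numerator = 27·18 − 22·14 = 178
Denominator = √(49·41·40·32) = √2571520 = 1603.5960
MCC = 178 / 1603.5960 = 0.111

0.111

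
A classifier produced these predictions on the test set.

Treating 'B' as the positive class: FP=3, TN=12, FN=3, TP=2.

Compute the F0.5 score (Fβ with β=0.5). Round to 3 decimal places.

Fβ = (1+β²)·TP / ((1+β²)·TP + β²·FN + FP), with β²=1/4
= 1.25·2 / (1.25·2 + 0.25·3 + 3) = 0.400

0.400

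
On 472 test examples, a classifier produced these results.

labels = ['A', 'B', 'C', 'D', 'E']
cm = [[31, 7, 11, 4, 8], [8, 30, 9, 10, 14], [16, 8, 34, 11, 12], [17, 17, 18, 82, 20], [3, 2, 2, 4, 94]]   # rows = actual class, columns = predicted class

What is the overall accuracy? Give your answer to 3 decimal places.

0.574

Accuracy = trace / total = (31+30+34+82+94=271) / 472 = 271/472 = 0.574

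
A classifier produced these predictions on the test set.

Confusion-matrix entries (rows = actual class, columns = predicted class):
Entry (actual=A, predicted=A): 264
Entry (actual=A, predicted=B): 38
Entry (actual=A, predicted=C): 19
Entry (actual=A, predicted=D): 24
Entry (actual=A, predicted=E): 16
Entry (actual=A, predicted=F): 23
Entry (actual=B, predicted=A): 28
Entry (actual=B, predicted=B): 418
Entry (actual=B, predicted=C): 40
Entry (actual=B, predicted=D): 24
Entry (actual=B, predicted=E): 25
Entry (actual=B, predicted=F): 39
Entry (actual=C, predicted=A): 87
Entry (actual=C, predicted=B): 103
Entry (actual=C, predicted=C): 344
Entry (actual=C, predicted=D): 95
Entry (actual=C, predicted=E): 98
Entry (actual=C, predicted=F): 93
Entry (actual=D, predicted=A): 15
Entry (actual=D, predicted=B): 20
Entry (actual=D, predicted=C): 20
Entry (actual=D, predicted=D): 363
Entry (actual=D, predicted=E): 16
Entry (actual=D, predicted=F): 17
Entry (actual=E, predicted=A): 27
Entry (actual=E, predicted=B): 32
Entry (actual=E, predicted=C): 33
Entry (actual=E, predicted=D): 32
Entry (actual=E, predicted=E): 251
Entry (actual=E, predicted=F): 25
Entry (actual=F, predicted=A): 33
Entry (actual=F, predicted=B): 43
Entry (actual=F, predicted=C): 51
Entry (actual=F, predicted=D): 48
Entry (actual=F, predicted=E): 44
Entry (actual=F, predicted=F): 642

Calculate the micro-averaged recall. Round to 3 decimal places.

0.654

Micro-averaging pools counts across classes: ΣTP=2282, ΣFP=1208, ΣFN=1208.
Micro-recall = TP/(TP+FN) on pooled counts = 0.654 (equals overall accuracy in single-label multiclass).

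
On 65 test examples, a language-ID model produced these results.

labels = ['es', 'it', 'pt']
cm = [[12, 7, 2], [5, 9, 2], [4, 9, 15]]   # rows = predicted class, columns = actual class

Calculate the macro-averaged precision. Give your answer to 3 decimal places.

Per-class precision (TP/(TP+FP)):
  es: TP=12, FP=7+2=9 → 12/21 = 0.5714
  it: TP=9, FP=5+2=7 → 9/16 = 0.5625
  pt: TP=15, FP=4+9=13 → 15/28 = 0.5357
Macro-precision = mean = (0.5714 + 0.5625 + 0.5357) / 3 = 0.557

0.557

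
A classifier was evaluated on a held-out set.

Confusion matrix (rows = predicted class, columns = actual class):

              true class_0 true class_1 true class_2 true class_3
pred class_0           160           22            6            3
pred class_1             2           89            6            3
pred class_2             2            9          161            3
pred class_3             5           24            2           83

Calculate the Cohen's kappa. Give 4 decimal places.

0.7970

Observed agreement pₒ = trace/N = 493/580 = 0.85000
Expected agreement pₑ = Σ (rowᵢ·colᵢ)/N² = (169·191 + 144·100 + 175·175 + 92·114)/580² = 0.26098
κ = (pₒ − pₑ)/(1 − pₑ) = (0.85000 − 0.26098)/(1 − 0.26098) = 0.7970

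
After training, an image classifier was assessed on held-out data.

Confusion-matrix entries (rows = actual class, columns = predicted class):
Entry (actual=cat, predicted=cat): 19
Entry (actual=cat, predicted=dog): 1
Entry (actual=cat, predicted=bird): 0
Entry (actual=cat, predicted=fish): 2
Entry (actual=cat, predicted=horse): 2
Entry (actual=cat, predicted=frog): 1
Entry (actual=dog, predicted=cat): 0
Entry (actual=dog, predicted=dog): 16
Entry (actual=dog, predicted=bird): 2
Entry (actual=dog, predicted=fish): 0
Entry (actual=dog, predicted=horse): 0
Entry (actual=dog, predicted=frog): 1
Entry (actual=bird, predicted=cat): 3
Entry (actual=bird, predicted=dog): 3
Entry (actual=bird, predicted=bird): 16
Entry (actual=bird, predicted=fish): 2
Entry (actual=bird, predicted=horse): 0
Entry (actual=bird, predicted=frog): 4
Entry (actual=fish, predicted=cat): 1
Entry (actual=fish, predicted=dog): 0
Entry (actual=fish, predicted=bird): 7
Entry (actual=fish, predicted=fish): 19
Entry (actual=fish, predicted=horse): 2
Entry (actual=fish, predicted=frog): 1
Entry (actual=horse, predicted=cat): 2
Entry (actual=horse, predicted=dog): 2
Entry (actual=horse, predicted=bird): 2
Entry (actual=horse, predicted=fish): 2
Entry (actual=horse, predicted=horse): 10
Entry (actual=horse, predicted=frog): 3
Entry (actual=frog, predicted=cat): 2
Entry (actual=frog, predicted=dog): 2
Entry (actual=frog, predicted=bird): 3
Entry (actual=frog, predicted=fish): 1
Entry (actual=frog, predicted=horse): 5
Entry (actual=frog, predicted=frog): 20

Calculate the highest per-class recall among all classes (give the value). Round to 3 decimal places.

Per-class recall (TP/(TP+FN)):
  cat: TP=19, FN=1+0+2+2+1=6 → 19/25 = 0.7600
  dog: TP=16, FN=0+2+0+0+1=3 → 16/19 = 0.8421
  bird: TP=16, FN=3+3+2+0+4=12 → 16/28 = 0.5714
  fish: TP=19, FN=1+0+7+2+1=11 → 19/30 = 0.6333
  horse: TP=10, FN=2+2+2+2+3=11 → 10/21 = 0.4762
  frog: TP=20, FN=2+2+3+1+5=13 → 20/33 = 0.6061
Highest is class 'dog' with recall = 0.842.

0.842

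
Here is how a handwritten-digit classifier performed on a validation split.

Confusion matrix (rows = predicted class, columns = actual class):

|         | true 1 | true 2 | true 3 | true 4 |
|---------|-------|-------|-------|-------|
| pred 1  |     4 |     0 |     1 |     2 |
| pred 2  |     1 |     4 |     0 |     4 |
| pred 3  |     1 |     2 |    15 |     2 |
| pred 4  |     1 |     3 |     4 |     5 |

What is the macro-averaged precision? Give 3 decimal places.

Per-class precision (TP/(TP+FP)):
  1: TP=4, FP=0+1+2=3 → 4/7 = 0.5714
  2: TP=4, FP=1+0+4=5 → 4/9 = 0.4444
  3: TP=15, FP=1+2+2=5 → 15/20 = 0.7500
  4: TP=5, FP=1+3+4=8 → 5/13 = 0.3846
Macro-precision = mean = (0.5714 + 0.4444 + 0.7500 + 0.3846) / 4 = 0.538

0.538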